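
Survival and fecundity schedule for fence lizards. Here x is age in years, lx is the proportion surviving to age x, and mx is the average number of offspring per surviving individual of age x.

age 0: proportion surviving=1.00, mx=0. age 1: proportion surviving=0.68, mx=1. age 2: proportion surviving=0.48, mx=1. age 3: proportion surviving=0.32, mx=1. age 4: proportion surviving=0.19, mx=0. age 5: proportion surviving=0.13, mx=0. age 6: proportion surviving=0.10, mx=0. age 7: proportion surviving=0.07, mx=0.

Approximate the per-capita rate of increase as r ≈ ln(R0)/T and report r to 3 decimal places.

R0 = Σ lx·mx = 0 + 0.68 + 0.48 + 0.32 + 0 + 0 + 0 + 0 = 1.48
Σ x·lx·mx = 2.6; T = 2.6/1.48 = 1.75676…
r ≈ ln(R0)/T = ln(1.48)/1.75676… = 0.22316… → 0.223

0.223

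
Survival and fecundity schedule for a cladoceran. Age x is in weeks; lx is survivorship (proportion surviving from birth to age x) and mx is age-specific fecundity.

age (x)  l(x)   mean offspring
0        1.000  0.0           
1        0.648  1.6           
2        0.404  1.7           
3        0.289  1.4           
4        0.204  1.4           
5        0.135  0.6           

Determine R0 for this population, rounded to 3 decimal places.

2.495

lx·mx by age: 0, 1.0368, 0.6868, 0.4046, 0.2856, 0.081
R0 = Σ lx·mx = 2.4948 → 2.495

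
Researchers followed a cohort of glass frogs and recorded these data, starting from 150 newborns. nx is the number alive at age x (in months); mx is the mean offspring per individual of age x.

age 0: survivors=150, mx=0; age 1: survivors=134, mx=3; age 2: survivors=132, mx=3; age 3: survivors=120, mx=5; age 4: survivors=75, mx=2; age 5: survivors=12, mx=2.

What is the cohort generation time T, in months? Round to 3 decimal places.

lx = nx/n0 = nx/150: 1, 0.89333…, 0.88, 0.8, 0.5, 0.08
lx·mx: 0, 2.68…, 2.64, 4, 1, 0.16 → R0 = 10.48…
x·lx·mx: 0, 2.68…, 5.28, 12, 4, 0.8 → Σ = 24.76…
T = 24.76… / 10.48… = 2.362595… → 2.363

2.363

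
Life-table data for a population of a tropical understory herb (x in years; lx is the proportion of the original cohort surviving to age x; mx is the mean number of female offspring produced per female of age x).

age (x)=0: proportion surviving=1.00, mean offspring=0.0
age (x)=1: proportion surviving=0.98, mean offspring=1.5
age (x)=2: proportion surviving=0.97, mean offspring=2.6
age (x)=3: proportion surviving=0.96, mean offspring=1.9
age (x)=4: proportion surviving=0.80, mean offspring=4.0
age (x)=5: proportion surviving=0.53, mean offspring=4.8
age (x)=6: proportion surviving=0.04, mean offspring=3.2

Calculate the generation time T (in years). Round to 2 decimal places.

lx·mx: 0, 1.47, 2.522, 1.824, 3.2, 2.544, 0.128 → R0 = 11.688
x·lx·mx: 0, 1.47, 5.044, 5.472, 12.8, 12.72, 0.768 → Σ = 38.274
T = 38.274 / 11.688 = 3.274641… → 3.27

3.27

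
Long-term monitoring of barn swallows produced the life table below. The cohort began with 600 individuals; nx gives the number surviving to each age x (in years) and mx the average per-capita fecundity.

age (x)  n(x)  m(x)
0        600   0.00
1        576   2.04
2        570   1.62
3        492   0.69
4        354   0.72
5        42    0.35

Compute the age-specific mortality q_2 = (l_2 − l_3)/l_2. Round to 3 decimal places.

0.137

lx = nx/n0 = nx/600: 1, 0.96, 0.95, 0.82, 0.59, 0.07
q_2 = (l_2 − l_3) / l_2 = (0.95 − 0.82) / 0.95
     = 0.13 / 0.95 = 0.136842… → 0.137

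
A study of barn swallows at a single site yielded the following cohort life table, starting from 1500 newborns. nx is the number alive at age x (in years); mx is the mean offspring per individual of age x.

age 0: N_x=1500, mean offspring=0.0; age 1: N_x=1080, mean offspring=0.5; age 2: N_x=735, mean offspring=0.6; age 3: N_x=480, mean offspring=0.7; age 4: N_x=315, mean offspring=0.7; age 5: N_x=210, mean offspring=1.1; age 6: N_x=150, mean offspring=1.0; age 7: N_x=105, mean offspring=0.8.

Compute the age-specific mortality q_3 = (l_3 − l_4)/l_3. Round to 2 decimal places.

lx = nx/n0 = nx/1500: 1, 0.72, 0.49, 0.32, 0.21, 0.14, 0.1, 0.07
q_3 = (l_3 − l_4) / l_3 = (0.32 − 0.21) / 0.32
     = 0.11 / 0.32 = 0.34375 → 0.34

0.34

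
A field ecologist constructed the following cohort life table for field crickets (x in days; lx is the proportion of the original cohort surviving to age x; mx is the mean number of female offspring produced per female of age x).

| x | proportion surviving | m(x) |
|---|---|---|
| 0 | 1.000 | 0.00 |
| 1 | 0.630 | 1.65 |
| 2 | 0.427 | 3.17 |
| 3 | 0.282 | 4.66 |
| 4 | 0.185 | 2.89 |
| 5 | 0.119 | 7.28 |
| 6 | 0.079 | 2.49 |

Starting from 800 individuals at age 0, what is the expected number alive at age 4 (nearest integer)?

Expected survivors = N0 · l_4 = 800 × 0.185 = 148 → 148

148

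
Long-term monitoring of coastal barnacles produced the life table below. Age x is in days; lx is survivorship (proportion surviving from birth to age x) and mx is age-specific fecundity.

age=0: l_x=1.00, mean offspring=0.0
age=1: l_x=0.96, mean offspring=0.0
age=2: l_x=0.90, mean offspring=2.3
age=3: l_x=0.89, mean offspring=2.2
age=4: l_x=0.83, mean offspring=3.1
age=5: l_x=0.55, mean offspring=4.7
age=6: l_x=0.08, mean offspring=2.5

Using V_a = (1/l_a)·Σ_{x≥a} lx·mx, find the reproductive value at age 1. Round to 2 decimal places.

9.78

lx·mx for x ≥ 1: 0, 2.07, 1.958, 2.573, 2.585, 0.2 → sum = 9.386
V_1 = 9.386 / l_1 = 9.386 / 0.96 = 9.777083… → 9.78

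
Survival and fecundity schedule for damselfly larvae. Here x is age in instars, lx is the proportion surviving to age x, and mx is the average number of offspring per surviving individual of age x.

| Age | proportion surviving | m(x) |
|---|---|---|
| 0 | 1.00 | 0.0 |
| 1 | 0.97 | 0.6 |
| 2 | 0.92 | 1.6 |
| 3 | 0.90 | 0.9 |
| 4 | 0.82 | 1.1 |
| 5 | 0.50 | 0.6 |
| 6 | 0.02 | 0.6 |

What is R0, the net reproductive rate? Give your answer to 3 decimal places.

lx·mx by age: 0, 0.582, 1.472, 0.81, 0.902, 0.3, 0.012
R0 = Σ lx·mx = 4.078 → 4.078

4.078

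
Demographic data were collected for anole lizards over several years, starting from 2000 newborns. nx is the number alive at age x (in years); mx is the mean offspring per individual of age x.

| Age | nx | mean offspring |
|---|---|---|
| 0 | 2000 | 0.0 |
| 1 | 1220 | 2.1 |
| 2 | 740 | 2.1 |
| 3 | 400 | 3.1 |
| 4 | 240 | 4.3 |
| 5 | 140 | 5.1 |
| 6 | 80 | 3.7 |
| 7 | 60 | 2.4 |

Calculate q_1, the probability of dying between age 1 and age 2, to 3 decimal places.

0.393

lx = nx/n0 = nx/2000: 1, 0.61, 0.37, 0.2, 0.12, 0.07, 0.04, 0.03
q_1 = (l_1 − l_2) / l_1 = (0.61 − 0.37) / 0.61
     = 0.24 / 0.61 = 0.393443… → 0.393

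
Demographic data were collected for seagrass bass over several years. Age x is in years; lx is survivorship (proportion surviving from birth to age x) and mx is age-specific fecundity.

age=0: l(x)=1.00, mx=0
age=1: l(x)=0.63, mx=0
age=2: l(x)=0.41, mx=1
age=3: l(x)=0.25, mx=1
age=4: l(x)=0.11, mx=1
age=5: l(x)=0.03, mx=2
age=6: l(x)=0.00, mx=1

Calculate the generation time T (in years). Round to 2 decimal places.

2.78

lx·mx: 0, 0, 0.41, 0.25, 0.11, 0.06, 0 → R0 = 0.83
x·lx·mx: 0, 0, 0.82, 0.75, 0.44, 0.3, 0 → Σ = 2.31
T = 2.31 / 0.83 = 2.783133… → 2.78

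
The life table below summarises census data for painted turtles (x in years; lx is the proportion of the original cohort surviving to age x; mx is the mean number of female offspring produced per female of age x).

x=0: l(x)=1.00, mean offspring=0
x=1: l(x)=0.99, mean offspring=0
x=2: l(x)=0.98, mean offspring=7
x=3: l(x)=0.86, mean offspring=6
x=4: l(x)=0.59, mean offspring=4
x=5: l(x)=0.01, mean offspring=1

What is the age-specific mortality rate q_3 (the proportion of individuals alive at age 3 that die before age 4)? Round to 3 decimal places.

0.314

q_3 = (l_3 − l_4) / l_3 = (0.86 − 0.59) / 0.86
     = 0.27 / 0.86 = 0.313953… → 0.314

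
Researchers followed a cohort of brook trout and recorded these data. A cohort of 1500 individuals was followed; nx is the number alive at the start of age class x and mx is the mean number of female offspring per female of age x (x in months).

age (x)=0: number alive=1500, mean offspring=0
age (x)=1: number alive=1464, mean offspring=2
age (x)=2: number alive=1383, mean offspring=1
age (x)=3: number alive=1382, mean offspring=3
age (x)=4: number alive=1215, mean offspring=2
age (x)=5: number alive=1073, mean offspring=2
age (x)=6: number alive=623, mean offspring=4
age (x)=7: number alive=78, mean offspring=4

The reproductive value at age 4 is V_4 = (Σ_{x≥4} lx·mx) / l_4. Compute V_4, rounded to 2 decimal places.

lx = nx/n0 = nx/1500: 1, 0.976, 0.922, 0.92133…, 0.81, 0.71533…, 0.41533…, 0.052
lx·mx for x ≥ 4: 1.62, 1.430667…, 1.661333…, 0.208 → sum = 4.92…
V_4 = 4.92… / l_4 = 4.92… / 0.81 = 6.074074… → 6.07

6.07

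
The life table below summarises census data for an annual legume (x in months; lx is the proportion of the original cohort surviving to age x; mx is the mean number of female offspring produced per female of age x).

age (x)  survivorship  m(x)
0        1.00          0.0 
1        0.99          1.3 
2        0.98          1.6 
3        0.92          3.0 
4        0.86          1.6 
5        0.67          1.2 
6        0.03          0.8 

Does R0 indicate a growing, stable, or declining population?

R0 = Σ lx·mx = 0 + 1.287 + 1.568 + 2.76 + 1.376 + 0.804 + 0.024 = 7.819
R0 > 1, so the population is growing.

growing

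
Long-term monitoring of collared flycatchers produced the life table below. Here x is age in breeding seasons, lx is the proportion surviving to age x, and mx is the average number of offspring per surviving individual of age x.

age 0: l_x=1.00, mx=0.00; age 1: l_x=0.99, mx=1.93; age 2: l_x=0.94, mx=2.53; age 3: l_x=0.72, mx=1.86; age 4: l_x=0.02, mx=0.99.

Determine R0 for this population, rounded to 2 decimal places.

5.65

lx·mx by age: 0, 1.9107, 2.3782, 1.3392, 0.0198
R0 = Σ lx·mx = 5.6479 → 5.65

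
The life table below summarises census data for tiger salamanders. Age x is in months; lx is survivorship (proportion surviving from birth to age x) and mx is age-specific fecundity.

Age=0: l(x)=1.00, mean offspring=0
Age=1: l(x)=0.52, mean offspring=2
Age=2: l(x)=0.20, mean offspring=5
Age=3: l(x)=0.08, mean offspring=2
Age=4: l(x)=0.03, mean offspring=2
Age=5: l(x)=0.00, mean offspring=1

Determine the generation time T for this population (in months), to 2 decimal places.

lx·mx: 0, 1.04, 1, 0.16, 0.06, 0 → R0 = 2.26
x·lx·mx: 0, 1.04, 2, 0.48, 0.24, 0 → Σ = 3.76
T = 3.76 / 2.26 = 1.663717… → 1.66

1.66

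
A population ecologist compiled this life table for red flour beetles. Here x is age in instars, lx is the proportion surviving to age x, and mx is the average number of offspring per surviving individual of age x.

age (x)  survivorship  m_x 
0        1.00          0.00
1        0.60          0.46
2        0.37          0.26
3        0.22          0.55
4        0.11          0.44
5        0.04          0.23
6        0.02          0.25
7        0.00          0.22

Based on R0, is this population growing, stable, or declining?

declining

R0 = Σ lx·mx = 0 + 0.276 + 0.0962 + 0.121 + 0.0484 + 0.0092 + 0.005 + 0 = 0.5558
R0 < 1, so the population is declining.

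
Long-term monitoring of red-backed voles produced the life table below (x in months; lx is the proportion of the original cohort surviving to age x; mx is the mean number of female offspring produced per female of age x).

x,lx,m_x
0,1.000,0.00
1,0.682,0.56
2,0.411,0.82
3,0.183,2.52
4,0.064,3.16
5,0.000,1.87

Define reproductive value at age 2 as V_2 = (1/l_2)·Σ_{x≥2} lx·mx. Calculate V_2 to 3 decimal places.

lx·mx for x ≥ 2: 0.33702, 0.46116, 0.20224, 0 → sum = 1.00042
V_2 = 1.00042 / l_2 = 1.00042 / 0.411 = 2.434112… → 2.434

2.434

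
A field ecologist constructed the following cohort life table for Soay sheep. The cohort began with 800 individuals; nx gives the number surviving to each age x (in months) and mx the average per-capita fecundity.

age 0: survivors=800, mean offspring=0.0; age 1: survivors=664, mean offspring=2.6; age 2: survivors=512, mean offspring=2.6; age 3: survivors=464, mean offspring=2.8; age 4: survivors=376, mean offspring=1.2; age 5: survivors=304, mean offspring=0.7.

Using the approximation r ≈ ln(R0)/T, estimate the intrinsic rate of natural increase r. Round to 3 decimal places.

lx = nx/n0 = nx/800: 1, 0.83, 0.64, 0.58, 0.47, 0.38
R0 = Σ lx·mx = 0 + 2.158 + 1.664 + 1.624 + 0.564 + 0.266 = 6.276
Σ x·lx·mx = 13.944; T = 13.944/6.276 = 2.2218…
r ≈ ln(R0)/T = ln(6.276)/2.2218… = 0.82669… → 0.827

0.827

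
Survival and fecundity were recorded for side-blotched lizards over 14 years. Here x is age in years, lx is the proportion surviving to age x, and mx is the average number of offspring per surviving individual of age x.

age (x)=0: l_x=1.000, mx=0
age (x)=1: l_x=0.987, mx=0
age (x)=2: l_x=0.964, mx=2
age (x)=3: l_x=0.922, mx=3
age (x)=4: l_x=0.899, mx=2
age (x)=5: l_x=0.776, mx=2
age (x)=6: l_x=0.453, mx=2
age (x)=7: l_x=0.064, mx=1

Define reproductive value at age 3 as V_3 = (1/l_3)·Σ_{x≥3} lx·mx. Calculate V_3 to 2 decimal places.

7.69

lx·mx for x ≥ 3: 2.766, 1.798, 1.552, 0.906, 0.064 → sum = 7.086
V_3 = 7.086 / l_3 = 7.086 / 0.922 = 7.685466… → 7.69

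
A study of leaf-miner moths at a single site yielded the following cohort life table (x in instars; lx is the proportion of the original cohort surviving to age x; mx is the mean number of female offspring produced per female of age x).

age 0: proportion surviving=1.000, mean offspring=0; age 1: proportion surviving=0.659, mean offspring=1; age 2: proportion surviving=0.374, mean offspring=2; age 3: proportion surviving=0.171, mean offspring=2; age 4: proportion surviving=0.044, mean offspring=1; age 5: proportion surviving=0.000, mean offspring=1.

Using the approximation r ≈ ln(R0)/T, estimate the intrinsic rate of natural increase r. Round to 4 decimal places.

0.3119

R0 = Σ lx·mx = 0 + 0.659 + 0.748 + 0.342 + 0.044 + 0 = 1.793
Σ x·lx·mx = 3.357; T = 3.357/1.793 = 1.87228…
r ≈ ln(R0)/T = ln(1.793)/1.87228… = 0.31186… → 0.3119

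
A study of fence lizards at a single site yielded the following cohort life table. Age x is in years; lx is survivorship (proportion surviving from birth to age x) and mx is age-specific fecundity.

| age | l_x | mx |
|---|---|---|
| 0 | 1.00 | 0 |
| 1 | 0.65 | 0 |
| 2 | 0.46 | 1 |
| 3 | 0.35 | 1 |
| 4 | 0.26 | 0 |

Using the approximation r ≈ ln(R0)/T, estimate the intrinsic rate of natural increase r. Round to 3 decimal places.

R0 = Σ lx·mx = 0 + 0 + 0.46 + 0.35 + 0 = 0.81
Σ x·lx·mx = 1.97; T = 1.97/0.81 = 2.4321…
r ≈ ln(R0)/T = ln(0.81)/2.4321… = -0.08664… → -0.087

-0.087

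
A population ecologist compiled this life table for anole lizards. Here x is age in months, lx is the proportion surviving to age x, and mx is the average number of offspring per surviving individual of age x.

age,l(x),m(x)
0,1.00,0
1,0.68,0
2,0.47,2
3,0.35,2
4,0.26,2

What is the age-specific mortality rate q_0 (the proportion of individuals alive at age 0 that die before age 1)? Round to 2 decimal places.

0.32

q_0 = (l_0 − l_1) / l_0 = (1 − 0.68) / 1
     = 0.32 / 1 = 0.32 → 0.32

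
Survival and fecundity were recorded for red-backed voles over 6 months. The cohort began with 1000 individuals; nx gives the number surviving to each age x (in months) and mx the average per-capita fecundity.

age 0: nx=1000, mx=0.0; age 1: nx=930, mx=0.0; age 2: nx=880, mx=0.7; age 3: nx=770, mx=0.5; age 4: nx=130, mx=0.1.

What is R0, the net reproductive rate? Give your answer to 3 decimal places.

lx = nx/n0 = nx/1000: 1, 0.93, 0.88, 0.77, 0.13
lx·mx by age: 0, 0, 0.616, 0.385, 0.013
R0 = Σ lx·mx = 1.014 → 1.014

1.014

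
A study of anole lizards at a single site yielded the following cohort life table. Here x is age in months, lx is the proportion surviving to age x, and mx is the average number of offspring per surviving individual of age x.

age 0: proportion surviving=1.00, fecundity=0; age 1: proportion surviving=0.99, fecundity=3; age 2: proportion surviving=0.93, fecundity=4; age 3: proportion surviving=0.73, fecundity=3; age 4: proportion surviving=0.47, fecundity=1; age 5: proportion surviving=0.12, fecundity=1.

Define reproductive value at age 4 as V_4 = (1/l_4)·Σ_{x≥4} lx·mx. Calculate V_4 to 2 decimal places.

1.26

lx·mx for x ≥ 4: 0.47, 0.12 → sum = 0.59
V_4 = 0.59 / l_4 = 0.59 / 0.47 = 1.255319… → 1.26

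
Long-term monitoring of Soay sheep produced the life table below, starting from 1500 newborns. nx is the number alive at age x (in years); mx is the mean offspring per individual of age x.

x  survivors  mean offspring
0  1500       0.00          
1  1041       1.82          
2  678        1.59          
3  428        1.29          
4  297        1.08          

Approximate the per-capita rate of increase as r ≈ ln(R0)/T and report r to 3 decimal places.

0.518

lx = nx/n0 = nx/1500: 1, 0.694, 0.452, 0.28533…, 0.198
R0 = Σ lx·mx = 0 + 1.26308 + 0.71868 + 0.36808… + 0.21384 = 2.56368…
Σ x·lx·mx = 4.66004…; T = 4.66004…/2.56368… = 1.81772…
r ≈ ln(R0)/T = ln(2.56368…)/1.81772… = 0.51793… → 0.518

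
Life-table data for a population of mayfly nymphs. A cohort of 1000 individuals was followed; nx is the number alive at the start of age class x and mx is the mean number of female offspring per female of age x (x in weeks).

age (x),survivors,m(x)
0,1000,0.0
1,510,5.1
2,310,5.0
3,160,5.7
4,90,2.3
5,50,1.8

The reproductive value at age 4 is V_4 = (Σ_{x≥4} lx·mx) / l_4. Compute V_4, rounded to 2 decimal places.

lx = nx/n0 = nx/1000: 1, 0.51, 0.31, 0.16, 0.09, 0.05
lx·mx for x ≥ 4: 0.207, 0.09 → sum = 0.297
V_4 = 0.297 / l_4 = 0.297 / 0.09 = 3.3 → 3.30

3.30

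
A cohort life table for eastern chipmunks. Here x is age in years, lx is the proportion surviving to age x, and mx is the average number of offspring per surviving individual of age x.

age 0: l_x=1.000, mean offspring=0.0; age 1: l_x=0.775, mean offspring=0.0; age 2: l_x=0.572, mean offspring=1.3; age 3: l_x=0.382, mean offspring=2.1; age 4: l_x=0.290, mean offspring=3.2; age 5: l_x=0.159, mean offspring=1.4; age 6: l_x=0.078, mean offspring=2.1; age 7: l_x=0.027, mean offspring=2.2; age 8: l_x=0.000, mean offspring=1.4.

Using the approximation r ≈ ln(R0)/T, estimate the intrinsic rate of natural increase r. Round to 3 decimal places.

R0 = Σ lx·mx = 0 + 0 + 0.7436 + 0.8022 + 0.928 + 0.2226 + 0.1638 + 0.0594 + 0 = 2.9196
Σ x·lx·mx = 10.1174; T = 10.1174/2.9196 = 3.46534…
r ≈ ln(R0)/T = ln(2.9196)/3.46534… = 0.30919… → 0.309

0.309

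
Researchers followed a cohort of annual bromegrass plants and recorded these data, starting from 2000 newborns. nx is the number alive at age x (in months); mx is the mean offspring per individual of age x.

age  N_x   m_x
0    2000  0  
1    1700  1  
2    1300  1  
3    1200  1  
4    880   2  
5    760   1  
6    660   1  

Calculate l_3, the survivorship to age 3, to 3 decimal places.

l_3 = n_3/n_0 = 1200/2000 = 0.6 → 0.600

0.600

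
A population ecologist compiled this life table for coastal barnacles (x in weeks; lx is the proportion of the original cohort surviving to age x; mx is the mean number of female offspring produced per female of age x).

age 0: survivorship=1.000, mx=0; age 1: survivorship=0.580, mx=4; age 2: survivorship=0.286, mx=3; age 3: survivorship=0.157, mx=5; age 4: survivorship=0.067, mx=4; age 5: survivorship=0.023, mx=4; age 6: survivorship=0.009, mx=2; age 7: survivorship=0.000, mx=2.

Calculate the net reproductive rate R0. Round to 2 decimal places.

lx·mx by age: 0, 2.32, 0.858, 0.785, 0.268, 0.092, 0.018, 0
R0 = Σ lx·mx = 4.341 → 4.34

4.34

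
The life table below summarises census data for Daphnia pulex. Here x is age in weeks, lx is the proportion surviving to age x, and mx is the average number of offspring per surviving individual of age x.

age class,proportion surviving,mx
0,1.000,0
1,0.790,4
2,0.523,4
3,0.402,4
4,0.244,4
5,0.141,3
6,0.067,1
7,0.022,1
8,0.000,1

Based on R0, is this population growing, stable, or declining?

R0 = Σ lx·mx = 0 + 3.16 + 2.092 + 1.608 + 0.976 + 0.423 + 0.067 + 0.022 + 0 = 8.348
R0 > 1, so the population is growing.

growing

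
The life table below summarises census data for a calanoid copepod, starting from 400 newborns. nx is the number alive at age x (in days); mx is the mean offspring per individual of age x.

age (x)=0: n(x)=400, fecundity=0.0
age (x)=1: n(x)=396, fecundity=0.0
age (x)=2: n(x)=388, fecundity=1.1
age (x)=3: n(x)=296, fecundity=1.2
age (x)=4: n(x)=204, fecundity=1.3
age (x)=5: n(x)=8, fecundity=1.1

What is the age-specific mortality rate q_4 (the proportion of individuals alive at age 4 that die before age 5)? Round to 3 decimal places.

0.961

lx = nx/n0 = nx/400: 1, 0.99, 0.97, 0.74, 0.51, 0.02
q_4 = (l_4 − l_5) / l_4 = (0.51 − 0.02) / 0.51
     = 0.49 / 0.51 = 0.960784… → 0.961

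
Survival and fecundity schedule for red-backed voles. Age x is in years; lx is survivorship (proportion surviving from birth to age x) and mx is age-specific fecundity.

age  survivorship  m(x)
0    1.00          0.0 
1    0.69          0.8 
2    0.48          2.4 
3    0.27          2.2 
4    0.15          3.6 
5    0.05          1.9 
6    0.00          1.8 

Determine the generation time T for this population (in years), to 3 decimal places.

lx·mx: 0, 0.552, 1.152, 0.594, 0.54, 0.095, 0 → R0 = 2.933
x·lx·mx: 0, 0.552, 2.304, 1.782, 2.16, 0.475, 0 → Σ = 7.273
T = 7.273 / 2.933 = 2.479714… → 2.480

2.480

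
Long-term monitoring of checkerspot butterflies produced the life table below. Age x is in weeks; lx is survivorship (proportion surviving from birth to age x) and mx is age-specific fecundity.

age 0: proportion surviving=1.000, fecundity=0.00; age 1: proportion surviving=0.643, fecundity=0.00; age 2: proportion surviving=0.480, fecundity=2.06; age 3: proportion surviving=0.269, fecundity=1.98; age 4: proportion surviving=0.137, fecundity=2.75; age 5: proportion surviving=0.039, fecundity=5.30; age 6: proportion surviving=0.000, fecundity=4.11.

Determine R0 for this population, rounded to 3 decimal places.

lx·mx by age: 0, 0, 0.9888, 0.53262, 0.37675, 0.2067, 0
R0 = Σ lx·mx = 2.10487 → 2.105

2.105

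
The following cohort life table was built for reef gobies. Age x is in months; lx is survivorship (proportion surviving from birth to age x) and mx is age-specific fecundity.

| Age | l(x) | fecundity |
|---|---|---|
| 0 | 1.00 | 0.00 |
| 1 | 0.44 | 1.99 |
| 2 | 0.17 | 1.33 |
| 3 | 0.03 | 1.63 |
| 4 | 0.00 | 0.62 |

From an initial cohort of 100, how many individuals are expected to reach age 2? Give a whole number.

17

Expected survivors = N0 · l_2 = 100 × 0.17 = 17 → 17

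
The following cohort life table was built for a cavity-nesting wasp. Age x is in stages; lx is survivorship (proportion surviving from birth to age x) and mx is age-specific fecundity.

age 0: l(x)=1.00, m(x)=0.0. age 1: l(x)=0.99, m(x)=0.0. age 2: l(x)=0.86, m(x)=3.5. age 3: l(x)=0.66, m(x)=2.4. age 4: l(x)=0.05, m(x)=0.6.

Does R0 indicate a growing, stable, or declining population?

growing

R0 = Σ lx·mx = 0 + 0 + 3.01 + 1.584 + 0.03 = 4.624
R0 > 1, so the population is growing.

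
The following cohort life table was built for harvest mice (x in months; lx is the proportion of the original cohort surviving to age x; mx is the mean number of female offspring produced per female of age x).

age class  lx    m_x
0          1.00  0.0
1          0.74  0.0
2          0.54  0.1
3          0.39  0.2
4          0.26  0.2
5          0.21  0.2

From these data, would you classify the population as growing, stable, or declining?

declining

R0 = Σ lx·mx = 0 + 0 + 0.054 + 0.078 + 0.052 + 0.042 = 0.226
R0 < 1, so the population is declining.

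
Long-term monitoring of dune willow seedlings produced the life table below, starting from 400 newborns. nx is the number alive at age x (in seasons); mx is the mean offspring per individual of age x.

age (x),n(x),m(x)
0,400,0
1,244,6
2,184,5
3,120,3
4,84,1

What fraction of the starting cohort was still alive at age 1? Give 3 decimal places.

0.610

l_1 = n_1/n_0 = 244/400 = 0.61 → 0.610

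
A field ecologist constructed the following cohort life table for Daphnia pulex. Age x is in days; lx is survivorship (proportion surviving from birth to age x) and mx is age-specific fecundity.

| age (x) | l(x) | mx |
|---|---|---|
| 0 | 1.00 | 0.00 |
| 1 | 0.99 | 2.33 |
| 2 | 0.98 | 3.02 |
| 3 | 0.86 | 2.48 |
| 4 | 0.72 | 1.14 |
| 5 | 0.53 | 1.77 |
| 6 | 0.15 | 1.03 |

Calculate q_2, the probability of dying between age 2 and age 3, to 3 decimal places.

0.122

q_2 = (l_2 − l_3) / l_2 = (0.98 − 0.86) / 0.98
     = 0.12 / 0.98 = 0.122449… → 0.122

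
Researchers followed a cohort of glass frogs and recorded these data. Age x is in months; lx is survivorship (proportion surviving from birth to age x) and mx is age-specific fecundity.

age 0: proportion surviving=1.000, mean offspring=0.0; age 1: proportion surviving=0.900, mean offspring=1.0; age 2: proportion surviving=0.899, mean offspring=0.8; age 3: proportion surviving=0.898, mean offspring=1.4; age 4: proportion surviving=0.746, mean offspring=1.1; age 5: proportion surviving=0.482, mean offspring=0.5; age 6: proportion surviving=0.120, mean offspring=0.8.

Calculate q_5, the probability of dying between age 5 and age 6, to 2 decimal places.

q_5 = (l_5 − l_6) / l_5 = (0.482 − 0.12) / 0.482
     = 0.362 / 0.482 = 0.751037… → 0.75

0.75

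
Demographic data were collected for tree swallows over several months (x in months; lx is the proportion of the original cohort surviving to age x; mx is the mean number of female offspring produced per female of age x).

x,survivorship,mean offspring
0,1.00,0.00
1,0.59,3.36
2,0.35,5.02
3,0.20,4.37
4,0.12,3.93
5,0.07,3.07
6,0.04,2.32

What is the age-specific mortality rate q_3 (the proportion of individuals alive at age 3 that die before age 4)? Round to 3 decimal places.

0.400

q_3 = (l_3 − l_4) / l_3 = (0.2 − 0.12) / 0.2
     = 0.08 / 0.2 = 0.4 → 0.400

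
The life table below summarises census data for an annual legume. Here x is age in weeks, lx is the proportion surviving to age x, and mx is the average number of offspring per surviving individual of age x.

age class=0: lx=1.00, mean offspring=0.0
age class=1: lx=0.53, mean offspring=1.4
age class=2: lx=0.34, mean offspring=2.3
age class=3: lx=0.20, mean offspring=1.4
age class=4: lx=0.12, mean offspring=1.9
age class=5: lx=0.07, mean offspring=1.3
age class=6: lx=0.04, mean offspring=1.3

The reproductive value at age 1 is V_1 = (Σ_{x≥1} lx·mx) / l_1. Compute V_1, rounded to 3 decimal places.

4.104

lx·mx for x ≥ 1: 0.742, 0.782, 0.28, 0.228, 0.091, 0.052 → sum = 2.175
V_1 = 2.175 / l_1 = 2.175 / 0.53 = 4.103774… → 4.104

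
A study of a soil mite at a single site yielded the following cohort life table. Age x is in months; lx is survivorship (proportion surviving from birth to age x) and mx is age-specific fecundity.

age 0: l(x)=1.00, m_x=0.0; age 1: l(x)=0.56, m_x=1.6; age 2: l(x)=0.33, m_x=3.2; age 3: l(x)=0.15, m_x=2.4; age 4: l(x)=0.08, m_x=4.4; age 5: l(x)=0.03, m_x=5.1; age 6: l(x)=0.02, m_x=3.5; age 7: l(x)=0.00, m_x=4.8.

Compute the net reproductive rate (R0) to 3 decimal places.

lx·mx by age: 0, 0.896, 1.056, 0.36, 0.352, 0.153, 0.07, 0
R0 = Σ lx·mx = 2.887 → 2.887

2.887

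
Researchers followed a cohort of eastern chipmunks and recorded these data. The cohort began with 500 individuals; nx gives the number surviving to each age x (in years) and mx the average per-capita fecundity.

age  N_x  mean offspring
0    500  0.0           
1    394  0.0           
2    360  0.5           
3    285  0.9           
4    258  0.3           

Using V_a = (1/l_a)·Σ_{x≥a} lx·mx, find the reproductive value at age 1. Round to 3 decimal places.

lx = nx/n0 = nx/500: 1, 0.788, 0.72, 0.57, 0.516
lx·mx for x ≥ 1: 0, 0.36, 0.513, 0.1548 → sum = 1.0278
V_1 = 1.0278 / l_1 = 1.0278 / 0.788 = 1.304315… → 1.304

1.304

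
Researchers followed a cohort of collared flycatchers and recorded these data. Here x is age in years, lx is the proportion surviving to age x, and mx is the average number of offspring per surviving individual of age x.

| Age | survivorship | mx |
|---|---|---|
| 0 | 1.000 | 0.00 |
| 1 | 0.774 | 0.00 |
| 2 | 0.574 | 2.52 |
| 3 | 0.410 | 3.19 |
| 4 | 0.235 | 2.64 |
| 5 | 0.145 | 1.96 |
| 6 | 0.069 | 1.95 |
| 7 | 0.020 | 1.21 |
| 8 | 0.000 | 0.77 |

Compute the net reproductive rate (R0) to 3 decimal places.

lx·mx by age: 0, 0, 1.44648, 1.3079, 0.6204, 0.2842, 0.13455, 0.0242, 0
R0 = Σ lx·mx = 3.81773 → 3.818

3.818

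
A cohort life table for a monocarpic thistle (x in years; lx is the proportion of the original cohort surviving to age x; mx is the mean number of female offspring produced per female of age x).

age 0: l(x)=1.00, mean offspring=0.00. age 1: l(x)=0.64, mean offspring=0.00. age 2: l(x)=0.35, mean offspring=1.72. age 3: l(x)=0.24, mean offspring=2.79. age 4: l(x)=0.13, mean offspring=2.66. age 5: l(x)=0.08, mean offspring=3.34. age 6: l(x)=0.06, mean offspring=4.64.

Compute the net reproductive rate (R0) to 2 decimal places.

2.16

lx·mx by age: 0, 0, 0.602, 0.6696, 0.3458, 0.2672, 0.2784
R0 = Σ lx·mx = 2.163 → 2.16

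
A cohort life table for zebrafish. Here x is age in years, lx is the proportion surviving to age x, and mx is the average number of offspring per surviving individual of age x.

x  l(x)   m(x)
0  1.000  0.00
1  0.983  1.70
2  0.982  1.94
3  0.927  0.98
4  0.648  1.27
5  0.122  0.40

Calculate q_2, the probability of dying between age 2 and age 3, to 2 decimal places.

q_2 = (l_2 − l_3) / l_2 = (0.982 − 0.927) / 0.982
     = 0.055 / 0.982 = 0.056008… → 0.06

0.06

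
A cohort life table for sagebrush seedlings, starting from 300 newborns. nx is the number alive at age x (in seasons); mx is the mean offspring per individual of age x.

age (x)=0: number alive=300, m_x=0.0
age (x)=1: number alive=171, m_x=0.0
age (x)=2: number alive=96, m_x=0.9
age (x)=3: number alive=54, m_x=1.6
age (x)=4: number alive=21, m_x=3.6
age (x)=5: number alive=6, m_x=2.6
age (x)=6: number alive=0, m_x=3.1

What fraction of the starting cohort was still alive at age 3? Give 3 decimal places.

0.180

l_3 = n_3/n_0 = 54/300 = 0.18 → 0.180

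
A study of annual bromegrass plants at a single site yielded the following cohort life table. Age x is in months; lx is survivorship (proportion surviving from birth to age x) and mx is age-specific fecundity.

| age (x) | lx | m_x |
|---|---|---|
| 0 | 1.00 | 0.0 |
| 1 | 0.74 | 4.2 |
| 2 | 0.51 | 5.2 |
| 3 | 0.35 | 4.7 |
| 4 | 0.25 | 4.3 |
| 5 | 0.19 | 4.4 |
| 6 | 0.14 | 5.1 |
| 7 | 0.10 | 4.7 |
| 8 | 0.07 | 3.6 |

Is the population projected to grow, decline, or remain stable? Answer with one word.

growing

R0 = Σ lx·mx = 0 + 3.108 + 2.652 + 1.645 + 1.075 + 0.836 + 0.714 + 0.47 + 0.252 = 10.752
R0 > 1, so the population is growing.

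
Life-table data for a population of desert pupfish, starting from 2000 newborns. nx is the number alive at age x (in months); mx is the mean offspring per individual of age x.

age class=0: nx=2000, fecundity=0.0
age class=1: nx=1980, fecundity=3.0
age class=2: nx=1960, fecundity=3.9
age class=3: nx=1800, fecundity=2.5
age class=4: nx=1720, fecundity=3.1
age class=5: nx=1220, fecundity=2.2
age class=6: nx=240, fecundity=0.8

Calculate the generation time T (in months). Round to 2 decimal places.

lx = nx/n0 = nx/2000: 1, 0.99, 0.98, 0.9, 0.86, 0.61, 0.12
lx·mx: 0, 2.97, 3.822, 2.25, 2.666, 1.342, 0.096 → R0 = 13.146
x·lx·mx: 0, 2.97, 7.644, 6.75, 10.664, 6.71, 0.576 → Σ = 35.314
T = 35.314 / 13.146 = 2.686292… → 2.69

2.69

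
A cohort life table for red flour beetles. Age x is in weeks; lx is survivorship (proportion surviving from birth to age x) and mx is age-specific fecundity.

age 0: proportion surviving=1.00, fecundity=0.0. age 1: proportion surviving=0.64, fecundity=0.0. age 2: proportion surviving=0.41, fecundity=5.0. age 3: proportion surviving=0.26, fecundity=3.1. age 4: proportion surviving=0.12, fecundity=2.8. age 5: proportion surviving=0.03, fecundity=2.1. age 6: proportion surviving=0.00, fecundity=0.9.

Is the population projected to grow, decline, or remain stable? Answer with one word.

growing

R0 = Σ lx·mx = 0 + 0 + 2.05 + 0.806 + 0.336 + 0.063 + 0 = 3.255
R0 > 1, so the population is growing.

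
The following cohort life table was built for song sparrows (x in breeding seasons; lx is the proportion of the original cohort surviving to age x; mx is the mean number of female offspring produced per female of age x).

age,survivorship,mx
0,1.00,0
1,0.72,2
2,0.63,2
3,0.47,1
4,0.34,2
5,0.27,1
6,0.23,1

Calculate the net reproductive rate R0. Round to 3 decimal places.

4.350

lx·mx by age: 0, 1.44, 1.26, 0.47, 0.68, 0.27, 0.23
R0 = Σ lx·mx = 4.35 → 4.350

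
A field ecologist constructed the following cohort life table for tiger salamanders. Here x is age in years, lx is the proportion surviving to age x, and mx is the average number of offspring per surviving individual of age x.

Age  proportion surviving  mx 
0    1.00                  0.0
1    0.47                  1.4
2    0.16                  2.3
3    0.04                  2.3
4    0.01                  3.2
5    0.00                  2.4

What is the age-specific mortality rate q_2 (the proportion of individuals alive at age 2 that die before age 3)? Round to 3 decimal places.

0.750

q_2 = (l_2 − l_3) / l_2 = (0.16 − 0.04) / 0.16
     = 0.12 / 0.16 = 0.75 → 0.750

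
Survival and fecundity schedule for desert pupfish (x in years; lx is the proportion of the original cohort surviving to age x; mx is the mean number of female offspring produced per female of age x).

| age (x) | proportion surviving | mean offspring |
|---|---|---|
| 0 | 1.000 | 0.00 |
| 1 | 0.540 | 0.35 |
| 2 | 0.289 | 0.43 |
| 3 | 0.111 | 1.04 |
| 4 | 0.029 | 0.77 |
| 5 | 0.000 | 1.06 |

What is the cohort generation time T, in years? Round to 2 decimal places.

lx·mx: 0, 0.189, 0.12427, 0.11544, 0.02233, 0 → R0 = 0.45104
x·lx·mx: 0, 0.189, 0.24854, 0.34632, 0.08932, 0 → Σ = 0.87318
T = 0.87318 / 0.45104 = 1.935926… → 1.94

1.94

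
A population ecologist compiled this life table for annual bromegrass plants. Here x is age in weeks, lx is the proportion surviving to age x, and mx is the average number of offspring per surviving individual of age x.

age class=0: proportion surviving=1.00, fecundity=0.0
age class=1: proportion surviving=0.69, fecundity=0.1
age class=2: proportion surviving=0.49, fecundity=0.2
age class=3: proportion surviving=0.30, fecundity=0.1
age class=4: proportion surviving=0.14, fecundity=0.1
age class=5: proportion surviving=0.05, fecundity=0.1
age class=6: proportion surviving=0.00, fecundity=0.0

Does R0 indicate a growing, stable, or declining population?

declining

R0 = Σ lx·mx = 0 + 0.069 + 0.098 + 0.03 + 0.014 + 0.005 + 0 = 0.216
R0 < 1, so the population is declining.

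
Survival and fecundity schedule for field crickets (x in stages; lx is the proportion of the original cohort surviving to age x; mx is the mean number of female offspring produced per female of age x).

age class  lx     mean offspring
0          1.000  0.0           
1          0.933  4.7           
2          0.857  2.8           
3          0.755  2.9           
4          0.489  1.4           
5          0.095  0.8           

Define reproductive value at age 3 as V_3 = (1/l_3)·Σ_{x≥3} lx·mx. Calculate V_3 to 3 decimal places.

3.907

lx·mx for x ≥ 3: 2.1895, 0.6846, 0.076 → sum = 2.9501
V_3 = 2.9501 / l_3 = 2.9501 / 0.755 = 3.907417… → 3.907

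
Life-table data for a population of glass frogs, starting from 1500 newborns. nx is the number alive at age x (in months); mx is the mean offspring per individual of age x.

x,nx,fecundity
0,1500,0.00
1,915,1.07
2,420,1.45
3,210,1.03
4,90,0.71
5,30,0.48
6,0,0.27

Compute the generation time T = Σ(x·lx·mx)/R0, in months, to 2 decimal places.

lx = nx/n0 = nx/1500: 1, 0.61, 0.28, 0.14, 0.06, 0.02, 0
lx·mx: 0, 0.6527, 0.406, 0.1442, 0.0426, 0.0096, 0 → R0 = 1.2551
x·lx·mx: 0, 0.6527, 0.812, 0.4326, 0.1704, 0.048, 0 → Σ = 2.1157
T = 2.1157 / 1.2551 = 1.685682… → 1.69

1.69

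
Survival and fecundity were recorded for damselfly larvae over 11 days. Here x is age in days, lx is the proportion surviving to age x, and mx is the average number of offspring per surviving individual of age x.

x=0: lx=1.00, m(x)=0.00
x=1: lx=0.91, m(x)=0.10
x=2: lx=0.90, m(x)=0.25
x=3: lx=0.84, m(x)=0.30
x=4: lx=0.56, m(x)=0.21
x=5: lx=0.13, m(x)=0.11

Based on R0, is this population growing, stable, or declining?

R0 = Σ lx·mx = 0 + 0.091 + 0.225 + 0.252 + 0.1176 + 0.0143 = 0.6999
R0 < 1, so the population is declining.

declining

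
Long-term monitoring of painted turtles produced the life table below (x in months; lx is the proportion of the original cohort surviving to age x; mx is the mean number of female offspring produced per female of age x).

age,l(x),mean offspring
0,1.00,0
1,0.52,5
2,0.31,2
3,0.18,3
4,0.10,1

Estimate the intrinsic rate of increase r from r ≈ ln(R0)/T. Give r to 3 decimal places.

R0 = Σ lx·mx = 0 + 2.6 + 0.62 + 0.54 + 0.1 = 3.86
Σ x·lx·mx = 5.86; T = 5.86/3.86 = 1.51813…
r ≈ ln(R0)/T = ln(3.86)/1.51813… = 0.88969… → 0.890

0.890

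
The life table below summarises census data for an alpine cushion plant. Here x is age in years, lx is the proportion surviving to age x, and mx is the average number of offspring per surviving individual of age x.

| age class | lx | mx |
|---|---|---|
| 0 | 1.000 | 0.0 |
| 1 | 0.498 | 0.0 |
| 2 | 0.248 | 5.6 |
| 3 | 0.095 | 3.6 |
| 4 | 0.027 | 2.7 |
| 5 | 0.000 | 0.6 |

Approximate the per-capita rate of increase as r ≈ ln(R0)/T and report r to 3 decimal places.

R0 = Σ lx·mx = 0 + 0 + 1.3888 + 0.342 + 0.0729 + 0 = 1.8037
Σ x·lx·mx = 4.0952; T = 4.0952/1.8037 = 2.27044…
r ≈ ln(R0)/T = ln(1.8037)/2.27044… = 0.25979… → 0.260

0.260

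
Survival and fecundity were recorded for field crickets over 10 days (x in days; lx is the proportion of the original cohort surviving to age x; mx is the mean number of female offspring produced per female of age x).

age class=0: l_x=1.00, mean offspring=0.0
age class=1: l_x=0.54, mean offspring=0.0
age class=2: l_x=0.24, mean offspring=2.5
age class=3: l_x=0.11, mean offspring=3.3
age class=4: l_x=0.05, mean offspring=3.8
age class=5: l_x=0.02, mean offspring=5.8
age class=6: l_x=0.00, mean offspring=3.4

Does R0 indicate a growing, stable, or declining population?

R0 = Σ lx·mx = 0 + 0 + 0.6 + 0.363 + 0.19 + 0.116 + 0 = 1.269
R0 > 1, so the population is growing.

growing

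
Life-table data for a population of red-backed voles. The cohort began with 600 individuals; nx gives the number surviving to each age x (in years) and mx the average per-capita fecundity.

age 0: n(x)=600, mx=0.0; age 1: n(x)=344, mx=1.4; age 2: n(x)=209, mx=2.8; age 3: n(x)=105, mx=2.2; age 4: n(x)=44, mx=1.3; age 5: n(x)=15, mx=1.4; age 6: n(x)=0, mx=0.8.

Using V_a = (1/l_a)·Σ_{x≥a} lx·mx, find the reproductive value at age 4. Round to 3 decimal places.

lx = nx/n0 = nx/600: 1, 0.57333…, 0.34833…, 0.175, 0.07333…, 0.025, 0
lx·mx for x ≥ 4: 0.095333…, 0.035, 0 → sum = 0.130333…
V_4 = 0.130333… / l_4 = 0.130333… / 0.073333… = 1.777273… → 1.777

1.777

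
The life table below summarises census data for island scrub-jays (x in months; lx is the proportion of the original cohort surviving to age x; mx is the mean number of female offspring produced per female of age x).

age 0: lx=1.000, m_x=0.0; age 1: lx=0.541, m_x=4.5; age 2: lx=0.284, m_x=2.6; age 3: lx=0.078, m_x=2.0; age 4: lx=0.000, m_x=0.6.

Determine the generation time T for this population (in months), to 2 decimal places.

lx·mx: 0, 2.4345, 0.7384, 0.156, 0 → R0 = 3.3289
x·lx·mx: 0, 2.4345, 1.4768, 0.468, 0 → Σ = 4.3793
T = 4.3793 / 3.3289 = 1.31554… → 1.32

1.32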